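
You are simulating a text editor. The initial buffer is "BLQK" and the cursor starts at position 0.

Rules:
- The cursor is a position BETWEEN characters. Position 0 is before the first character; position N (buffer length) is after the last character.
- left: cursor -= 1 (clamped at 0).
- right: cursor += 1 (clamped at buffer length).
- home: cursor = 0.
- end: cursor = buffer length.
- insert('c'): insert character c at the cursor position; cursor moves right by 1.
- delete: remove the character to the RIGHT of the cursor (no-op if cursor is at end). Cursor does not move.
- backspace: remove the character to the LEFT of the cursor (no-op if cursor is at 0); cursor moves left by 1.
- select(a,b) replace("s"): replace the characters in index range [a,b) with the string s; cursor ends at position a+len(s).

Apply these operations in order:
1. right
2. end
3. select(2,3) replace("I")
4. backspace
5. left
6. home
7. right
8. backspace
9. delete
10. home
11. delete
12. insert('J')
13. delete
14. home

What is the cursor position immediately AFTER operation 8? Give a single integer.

After op 1 (right): buf='BLQK' cursor=1
After op 2 (end): buf='BLQK' cursor=4
After op 3 (select(2,3) replace("I")): buf='BLIK' cursor=3
After op 4 (backspace): buf='BLK' cursor=2
After op 5 (left): buf='BLK' cursor=1
After op 6 (home): buf='BLK' cursor=0
After op 7 (right): buf='BLK' cursor=1
After op 8 (backspace): buf='LK' cursor=0

Answer: 0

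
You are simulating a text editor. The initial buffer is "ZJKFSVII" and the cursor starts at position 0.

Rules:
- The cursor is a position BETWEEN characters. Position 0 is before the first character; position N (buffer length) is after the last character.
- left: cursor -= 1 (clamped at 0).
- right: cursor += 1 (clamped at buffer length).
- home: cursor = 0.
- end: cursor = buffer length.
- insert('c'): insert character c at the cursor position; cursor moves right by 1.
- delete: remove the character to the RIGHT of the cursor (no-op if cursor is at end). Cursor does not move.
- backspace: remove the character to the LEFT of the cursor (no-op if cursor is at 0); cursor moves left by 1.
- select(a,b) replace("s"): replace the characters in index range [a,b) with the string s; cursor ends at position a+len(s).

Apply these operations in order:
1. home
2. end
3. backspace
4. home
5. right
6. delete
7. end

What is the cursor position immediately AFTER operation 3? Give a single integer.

After op 1 (home): buf='ZJKFSVII' cursor=0
After op 2 (end): buf='ZJKFSVII' cursor=8
After op 3 (backspace): buf='ZJKFSVI' cursor=7

Answer: 7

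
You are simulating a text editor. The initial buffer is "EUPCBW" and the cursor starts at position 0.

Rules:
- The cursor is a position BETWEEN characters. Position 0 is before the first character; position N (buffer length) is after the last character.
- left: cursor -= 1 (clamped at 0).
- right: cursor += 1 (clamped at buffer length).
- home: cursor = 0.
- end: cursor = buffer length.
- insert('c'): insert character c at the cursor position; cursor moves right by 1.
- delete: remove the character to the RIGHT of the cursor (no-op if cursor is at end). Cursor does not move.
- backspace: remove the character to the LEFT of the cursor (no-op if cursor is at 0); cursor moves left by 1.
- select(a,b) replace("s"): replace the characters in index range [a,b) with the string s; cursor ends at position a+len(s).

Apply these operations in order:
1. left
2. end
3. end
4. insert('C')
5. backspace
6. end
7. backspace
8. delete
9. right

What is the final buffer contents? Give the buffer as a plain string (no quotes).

After op 1 (left): buf='EUPCBW' cursor=0
After op 2 (end): buf='EUPCBW' cursor=6
After op 3 (end): buf='EUPCBW' cursor=6
After op 4 (insert('C')): buf='EUPCBWC' cursor=7
After op 5 (backspace): buf='EUPCBW' cursor=6
After op 6 (end): buf='EUPCBW' cursor=6
After op 7 (backspace): buf='EUPCB' cursor=5
After op 8 (delete): buf='EUPCB' cursor=5
After op 9 (right): buf='EUPCB' cursor=5

Answer: EUPCB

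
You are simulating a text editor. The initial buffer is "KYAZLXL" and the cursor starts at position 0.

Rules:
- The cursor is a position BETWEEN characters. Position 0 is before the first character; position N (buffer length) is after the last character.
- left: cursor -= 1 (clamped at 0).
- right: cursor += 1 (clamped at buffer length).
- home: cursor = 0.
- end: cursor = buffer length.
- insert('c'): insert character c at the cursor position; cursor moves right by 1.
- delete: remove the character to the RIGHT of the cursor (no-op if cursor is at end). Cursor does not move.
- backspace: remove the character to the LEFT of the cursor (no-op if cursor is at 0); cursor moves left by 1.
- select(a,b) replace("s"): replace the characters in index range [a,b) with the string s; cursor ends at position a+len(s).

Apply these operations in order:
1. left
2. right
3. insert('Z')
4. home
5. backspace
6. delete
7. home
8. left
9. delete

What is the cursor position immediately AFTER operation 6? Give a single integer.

After op 1 (left): buf='KYAZLXL' cursor=0
After op 2 (right): buf='KYAZLXL' cursor=1
After op 3 (insert('Z')): buf='KZYAZLXL' cursor=2
After op 4 (home): buf='KZYAZLXL' cursor=0
After op 5 (backspace): buf='KZYAZLXL' cursor=0
After op 6 (delete): buf='ZYAZLXL' cursor=0

Answer: 0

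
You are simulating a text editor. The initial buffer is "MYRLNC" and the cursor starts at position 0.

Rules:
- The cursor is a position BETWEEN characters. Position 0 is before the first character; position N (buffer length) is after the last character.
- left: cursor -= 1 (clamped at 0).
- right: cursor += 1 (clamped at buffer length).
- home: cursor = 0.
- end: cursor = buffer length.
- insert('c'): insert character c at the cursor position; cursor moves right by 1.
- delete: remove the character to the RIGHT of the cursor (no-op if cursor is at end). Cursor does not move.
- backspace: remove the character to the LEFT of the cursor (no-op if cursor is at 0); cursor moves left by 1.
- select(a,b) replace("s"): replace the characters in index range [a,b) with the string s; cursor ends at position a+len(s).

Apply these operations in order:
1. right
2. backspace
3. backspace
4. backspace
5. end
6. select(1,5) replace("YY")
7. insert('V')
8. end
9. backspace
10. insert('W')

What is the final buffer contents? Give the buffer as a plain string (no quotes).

Answer: YYYW

Derivation:
After op 1 (right): buf='MYRLNC' cursor=1
After op 2 (backspace): buf='YRLNC' cursor=0
After op 3 (backspace): buf='YRLNC' cursor=0
After op 4 (backspace): buf='YRLNC' cursor=0
After op 5 (end): buf='YRLNC' cursor=5
After op 6 (select(1,5) replace("YY")): buf='YYY' cursor=3
After op 7 (insert('V')): buf='YYYV' cursor=4
After op 8 (end): buf='YYYV' cursor=4
After op 9 (backspace): buf='YYY' cursor=3
After op 10 (insert('W')): buf='YYYW' cursor=4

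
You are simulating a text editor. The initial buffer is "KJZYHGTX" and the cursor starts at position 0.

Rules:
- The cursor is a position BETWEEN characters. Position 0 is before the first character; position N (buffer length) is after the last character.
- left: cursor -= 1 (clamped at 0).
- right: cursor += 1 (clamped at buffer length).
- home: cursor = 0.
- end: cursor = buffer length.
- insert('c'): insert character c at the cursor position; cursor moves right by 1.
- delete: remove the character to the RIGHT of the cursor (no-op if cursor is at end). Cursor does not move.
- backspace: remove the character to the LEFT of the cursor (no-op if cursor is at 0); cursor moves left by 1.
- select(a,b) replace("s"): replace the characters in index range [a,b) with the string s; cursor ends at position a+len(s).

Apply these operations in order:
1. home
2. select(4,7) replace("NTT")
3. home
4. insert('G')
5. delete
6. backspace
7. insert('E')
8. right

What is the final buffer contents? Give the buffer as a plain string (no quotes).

Answer: EJZYNTTX

Derivation:
After op 1 (home): buf='KJZYHGTX' cursor=0
After op 2 (select(4,7) replace("NTT")): buf='KJZYNTTX' cursor=7
After op 3 (home): buf='KJZYNTTX' cursor=0
After op 4 (insert('G')): buf='GKJZYNTTX' cursor=1
After op 5 (delete): buf='GJZYNTTX' cursor=1
After op 6 (backspace): buf='JZYNTTX' cursor=0
After op 7 (insert('E')): buf='EJZYNTTX' cursor=1
After op 8 (right): buf='EJZYNTTX' cursor=2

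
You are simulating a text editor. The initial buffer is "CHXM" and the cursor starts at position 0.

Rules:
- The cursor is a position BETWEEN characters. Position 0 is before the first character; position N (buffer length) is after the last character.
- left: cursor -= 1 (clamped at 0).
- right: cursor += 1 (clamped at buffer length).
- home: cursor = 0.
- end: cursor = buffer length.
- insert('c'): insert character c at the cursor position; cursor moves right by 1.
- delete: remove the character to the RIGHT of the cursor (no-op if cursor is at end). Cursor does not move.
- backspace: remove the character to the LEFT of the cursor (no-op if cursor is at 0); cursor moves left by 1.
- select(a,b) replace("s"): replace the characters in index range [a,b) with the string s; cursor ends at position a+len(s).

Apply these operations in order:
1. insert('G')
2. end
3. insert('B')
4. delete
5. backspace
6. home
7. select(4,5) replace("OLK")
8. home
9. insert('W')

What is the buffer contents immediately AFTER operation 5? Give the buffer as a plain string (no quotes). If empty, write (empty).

Answer: GCHXM

Derivation:
After op 1 (insert('G')): buf='GCHXM' cursor=1
After op 2 (end): buf='GCHXM' cursor=5
After op 3 (insert('B')): buf='GCHXMB' cursor=6
After op 4 (delete): buf='GCHXMB' cursor=6
After op 5 (backspace): buf='GCHXM' cursor=5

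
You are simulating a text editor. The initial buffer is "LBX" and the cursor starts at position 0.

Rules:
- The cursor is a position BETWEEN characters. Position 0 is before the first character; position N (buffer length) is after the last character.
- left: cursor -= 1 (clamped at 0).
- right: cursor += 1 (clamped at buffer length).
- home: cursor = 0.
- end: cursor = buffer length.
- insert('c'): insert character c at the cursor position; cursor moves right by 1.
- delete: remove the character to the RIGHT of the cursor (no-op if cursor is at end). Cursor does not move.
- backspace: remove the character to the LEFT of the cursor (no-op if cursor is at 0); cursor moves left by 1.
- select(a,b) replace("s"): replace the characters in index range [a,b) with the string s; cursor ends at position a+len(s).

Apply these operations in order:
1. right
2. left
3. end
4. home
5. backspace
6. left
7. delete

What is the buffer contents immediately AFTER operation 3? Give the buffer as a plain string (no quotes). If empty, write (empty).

Answer: LBX

Derivation:
After op 1 (right): buf='LBX' cursor=1
After op 2 (left): buf='LBX' cursor=0
After op 3 (end): buf='LBX' cursor=3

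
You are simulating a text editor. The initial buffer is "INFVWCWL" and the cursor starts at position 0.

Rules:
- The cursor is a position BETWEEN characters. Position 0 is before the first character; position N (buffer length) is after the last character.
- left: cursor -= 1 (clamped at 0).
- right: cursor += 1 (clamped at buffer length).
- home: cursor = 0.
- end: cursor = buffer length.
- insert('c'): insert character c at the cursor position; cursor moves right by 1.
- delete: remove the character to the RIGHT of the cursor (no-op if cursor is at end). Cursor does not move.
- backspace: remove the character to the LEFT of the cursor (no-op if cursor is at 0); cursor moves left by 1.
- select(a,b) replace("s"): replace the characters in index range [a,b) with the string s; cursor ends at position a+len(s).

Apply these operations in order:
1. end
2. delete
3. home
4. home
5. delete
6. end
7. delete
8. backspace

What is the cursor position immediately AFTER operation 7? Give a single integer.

After op 1 (end): buf='INFVWCWL' cursor=8
After op 2 (delete): buf='INFVWCWL' cursor=8
After op 3 (home): buf='INFVWCWL' cursor=0
After op 4 (home): buf='INFVWCWL' cursor=0
After op 5 (delete): buf='NFVWCWL' cursor=0
After op 6 (end): buf='NFVWCWL' cursor=7
After op 7 (delete): buf='NFVWCWL' cursor=7

Answer: 7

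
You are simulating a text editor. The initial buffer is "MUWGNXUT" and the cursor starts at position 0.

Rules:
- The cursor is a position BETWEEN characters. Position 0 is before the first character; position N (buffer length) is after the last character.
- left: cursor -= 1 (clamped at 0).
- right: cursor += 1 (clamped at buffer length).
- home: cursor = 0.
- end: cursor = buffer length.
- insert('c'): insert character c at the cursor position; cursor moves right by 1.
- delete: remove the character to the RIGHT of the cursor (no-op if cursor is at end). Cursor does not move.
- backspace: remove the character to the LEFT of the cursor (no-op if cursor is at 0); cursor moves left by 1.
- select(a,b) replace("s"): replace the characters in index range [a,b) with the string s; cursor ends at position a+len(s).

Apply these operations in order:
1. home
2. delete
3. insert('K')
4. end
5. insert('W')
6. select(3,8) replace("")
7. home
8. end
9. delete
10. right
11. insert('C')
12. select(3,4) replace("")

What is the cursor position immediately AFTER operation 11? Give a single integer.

After op 1 (home): buf='MUWGNXUT' cursor=0
After op 2 (delete): buf='UWGNXUT' cursor=0
After op 3 (insert('K')): buf='KUWGNXUT' cursor=1
After op 4 (end): buf='KUWGNXUT' cursor=8
After op 5 (insert('W')): buf='KUWGNXUTW' cursor=9
After op 6 (select(3,8) replace("")): buf='KUWW' cursor=3
After op 7 (home): buf='KUWW' cursor=0
After op 8 (end): buf='KUWW' cursor=4
After op 9 (delete): buf='KUWW' cursor=4
After op 10 (right): buf='KUWW' cursor=4
After op 11 (insert('C')): buf='KUWWC' cursor=5

Answer: 5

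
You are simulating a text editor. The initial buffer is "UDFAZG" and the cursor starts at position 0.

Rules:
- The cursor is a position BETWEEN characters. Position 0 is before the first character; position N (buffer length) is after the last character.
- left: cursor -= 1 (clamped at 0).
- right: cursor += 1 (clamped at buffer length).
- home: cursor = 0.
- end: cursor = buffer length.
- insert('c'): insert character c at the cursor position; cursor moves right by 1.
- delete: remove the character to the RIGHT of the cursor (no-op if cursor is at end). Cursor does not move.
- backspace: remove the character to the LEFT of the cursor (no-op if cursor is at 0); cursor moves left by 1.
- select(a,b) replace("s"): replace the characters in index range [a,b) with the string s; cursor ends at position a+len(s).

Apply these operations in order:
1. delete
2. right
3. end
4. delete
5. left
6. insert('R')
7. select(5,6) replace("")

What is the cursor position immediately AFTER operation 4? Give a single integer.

Answer: 5

Derivation:
After op 1 (delete): buf='DFAZG' cursor=0
After op 2 (right): buf='DFAZG' cursor=1
After op 3 (end): buf='DFAZG' cursor=5
After op 4 (delete): buf='DFAZG' cursor=5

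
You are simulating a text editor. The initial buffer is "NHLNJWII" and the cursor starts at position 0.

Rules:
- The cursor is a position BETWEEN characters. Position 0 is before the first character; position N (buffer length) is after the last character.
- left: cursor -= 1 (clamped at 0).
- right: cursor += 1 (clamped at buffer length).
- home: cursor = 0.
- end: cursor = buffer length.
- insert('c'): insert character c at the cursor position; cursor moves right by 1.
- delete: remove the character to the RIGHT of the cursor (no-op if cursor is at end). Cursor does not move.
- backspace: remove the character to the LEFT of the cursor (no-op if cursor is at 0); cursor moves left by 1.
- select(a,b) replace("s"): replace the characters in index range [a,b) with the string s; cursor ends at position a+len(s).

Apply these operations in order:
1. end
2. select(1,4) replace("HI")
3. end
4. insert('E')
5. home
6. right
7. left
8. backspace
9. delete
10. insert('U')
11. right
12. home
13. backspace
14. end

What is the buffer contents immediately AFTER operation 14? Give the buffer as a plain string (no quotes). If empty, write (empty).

Answer: UHIJWIIE

Derivation:
After op 1 (end): buf='NHLNJWII' cursor=8
After op 2 (select(1,4) replace("HI")): buf='NHIJWII' cursor=3
After op 3 (end): buf='NHIJWII' cursor=7
After op 4 (insert('E')): buf='NHIJWIIE' cursor=8
After op 5 (home): buf='NHIJWIIE' cursor=0
After op 6 (right): buf='NHIJWIIE' cursor=1
After op 7 (left): buf='NHIJWIIE' cursor=0
After op 8 (backspace): buf='NHIJWIIE' cursor=0
After op 9 (delete): buf='HIJWIIE' cursor=0
After op 10 (insert('U')): buf='UHIJWIIE' cursor=1
After op 11 (right): buf='UHIJWIIE' cursor=2
After op 12 (home): buf='UHIJWIIE' cursor=0
After op 13 (backspace): buf='UHIJWIIE' cursor=0
After op 14 (end): buf='UHIJWIIE' cursor=8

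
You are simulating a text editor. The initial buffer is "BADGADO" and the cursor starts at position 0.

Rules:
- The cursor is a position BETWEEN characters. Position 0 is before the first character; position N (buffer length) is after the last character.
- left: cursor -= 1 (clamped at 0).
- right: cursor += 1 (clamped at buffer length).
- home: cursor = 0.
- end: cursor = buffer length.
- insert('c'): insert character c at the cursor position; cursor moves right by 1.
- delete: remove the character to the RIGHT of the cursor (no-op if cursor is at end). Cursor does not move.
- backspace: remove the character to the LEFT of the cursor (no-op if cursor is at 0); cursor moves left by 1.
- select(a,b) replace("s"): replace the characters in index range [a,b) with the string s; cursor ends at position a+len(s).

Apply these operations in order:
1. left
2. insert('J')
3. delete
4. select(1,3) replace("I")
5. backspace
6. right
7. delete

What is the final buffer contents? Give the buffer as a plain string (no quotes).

After op 1 (left): buf='BADGADO' cursor=0
After op 2 (insert('J')): buf='JBADGADO' cursor=1
After op 3 (delete): buf='JADGADO' cursor=1
After op 4 (select(1,3) replace("I")): buf='JIGADO' cursor=2
After op 5 (backspace): buf='JGADO' cursor=1
After op 6 (right): buf='JGADO' cursor=2
After op 7 (delete): buf='JGDO' cursor=2

Answer: JGDO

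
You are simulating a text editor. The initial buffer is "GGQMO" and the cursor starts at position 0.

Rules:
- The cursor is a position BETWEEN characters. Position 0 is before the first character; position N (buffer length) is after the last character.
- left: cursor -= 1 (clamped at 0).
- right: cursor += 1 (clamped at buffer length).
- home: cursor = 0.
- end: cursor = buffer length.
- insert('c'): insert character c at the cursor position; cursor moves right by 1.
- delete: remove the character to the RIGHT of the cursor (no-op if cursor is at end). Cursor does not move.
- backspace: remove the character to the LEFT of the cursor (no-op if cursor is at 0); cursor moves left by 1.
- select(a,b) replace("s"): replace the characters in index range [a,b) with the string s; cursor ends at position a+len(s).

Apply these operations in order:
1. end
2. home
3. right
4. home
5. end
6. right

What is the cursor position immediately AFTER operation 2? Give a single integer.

Answer: 0

Derivation:
After op 1 (end): buf='GGQMO' cursor=5
After op 2 (home): buf='GGQMO' cursor=0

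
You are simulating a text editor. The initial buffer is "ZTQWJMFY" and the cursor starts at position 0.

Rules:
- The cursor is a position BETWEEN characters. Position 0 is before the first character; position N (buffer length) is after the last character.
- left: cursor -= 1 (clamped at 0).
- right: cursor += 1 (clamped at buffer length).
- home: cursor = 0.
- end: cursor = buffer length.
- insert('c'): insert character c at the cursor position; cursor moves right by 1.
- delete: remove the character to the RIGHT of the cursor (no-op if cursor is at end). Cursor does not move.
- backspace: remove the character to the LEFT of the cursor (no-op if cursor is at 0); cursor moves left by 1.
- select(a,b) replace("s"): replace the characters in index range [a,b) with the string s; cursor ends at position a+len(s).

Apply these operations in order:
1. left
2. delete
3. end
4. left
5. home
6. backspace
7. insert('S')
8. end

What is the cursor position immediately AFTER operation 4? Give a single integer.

Answer: 6

Derivation:
After op 1 (left): buf='ZTQWJMFY' cursor=0
After op 2 (delete): buf='TQWJMFY' cursor=0
After op 3 (end): buf='TQWJMFY' cursor=7
After op 4 (left): buf='TQWJMFY' cursor=6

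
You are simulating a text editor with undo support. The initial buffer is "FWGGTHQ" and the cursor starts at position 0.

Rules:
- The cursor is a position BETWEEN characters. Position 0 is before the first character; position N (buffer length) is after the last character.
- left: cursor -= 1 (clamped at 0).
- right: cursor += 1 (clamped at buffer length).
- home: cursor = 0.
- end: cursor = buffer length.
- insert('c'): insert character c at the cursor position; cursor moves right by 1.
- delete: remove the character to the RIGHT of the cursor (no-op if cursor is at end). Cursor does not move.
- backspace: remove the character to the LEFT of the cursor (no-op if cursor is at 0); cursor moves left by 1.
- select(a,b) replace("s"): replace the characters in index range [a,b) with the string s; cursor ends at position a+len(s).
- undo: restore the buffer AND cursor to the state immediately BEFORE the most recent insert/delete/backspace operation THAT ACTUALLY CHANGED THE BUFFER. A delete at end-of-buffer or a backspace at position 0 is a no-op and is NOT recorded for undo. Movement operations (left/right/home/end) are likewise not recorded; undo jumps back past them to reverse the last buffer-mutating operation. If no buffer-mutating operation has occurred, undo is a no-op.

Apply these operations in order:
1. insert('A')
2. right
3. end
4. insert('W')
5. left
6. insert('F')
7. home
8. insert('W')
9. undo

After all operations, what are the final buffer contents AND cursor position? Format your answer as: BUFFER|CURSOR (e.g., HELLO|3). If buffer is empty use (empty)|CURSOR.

Answer: AFWGGTHQFW|0

Derivation:
After op 1 (insert('A')): buf='AFWGGTHQ' cursor=1
After op 2 (right): buf='AFWGGTHQ' cursor=2
After op 3 (end): buf='AFWGGTHQ' cursor=8
After op 4 (insert('W')): buf='AFWGGTHQW' cursor=9
After op 5 (left): buf='AFWGGTHQW' cursor=8
After op 6 (insert('F')): buf='AFWGGTHQFW' cursor=9
After op 7 (home): buf='AFWGGTHQFW' cursor=0
After op 8 (insert('W')): buf='WAFWGGTHQFW' cursor=1
After op 9 (undo): buf='AFWGGTHQFW' cursor=0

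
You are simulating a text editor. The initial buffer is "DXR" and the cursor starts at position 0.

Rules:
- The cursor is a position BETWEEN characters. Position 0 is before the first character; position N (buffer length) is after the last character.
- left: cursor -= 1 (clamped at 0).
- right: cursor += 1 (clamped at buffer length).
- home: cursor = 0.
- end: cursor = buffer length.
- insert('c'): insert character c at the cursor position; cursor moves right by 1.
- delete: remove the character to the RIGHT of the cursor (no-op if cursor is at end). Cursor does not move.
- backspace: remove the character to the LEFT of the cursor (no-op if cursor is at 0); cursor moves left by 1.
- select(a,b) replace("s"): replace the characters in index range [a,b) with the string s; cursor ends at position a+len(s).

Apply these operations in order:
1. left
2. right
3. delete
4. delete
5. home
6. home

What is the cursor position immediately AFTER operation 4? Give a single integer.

After op 1 (left): buf='DXR' cursor=0
After op 2 (right): buf='DXR' cursor=1
After op 3 (delete): buf='DR' cursor=1
After op 4 (delete): buf='D' cursor=1

Answer: 1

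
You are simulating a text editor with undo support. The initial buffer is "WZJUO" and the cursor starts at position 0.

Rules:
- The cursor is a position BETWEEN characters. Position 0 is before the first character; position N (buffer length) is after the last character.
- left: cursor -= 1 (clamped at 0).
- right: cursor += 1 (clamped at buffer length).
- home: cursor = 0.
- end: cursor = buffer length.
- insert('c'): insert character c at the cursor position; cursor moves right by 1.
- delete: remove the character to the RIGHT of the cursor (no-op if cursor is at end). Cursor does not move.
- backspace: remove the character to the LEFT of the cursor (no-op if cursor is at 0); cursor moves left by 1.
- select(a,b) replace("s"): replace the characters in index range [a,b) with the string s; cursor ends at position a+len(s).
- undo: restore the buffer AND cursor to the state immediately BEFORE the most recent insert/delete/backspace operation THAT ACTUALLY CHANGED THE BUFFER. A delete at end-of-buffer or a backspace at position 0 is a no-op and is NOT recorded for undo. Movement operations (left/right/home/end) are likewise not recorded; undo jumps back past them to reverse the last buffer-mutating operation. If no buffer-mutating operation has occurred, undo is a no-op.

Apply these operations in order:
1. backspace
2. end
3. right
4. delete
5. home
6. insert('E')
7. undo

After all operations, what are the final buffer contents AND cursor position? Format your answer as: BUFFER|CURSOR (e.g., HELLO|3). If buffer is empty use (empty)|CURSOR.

Answer: WZJUO|0

Derivation:
After op 1 (backspace): buf='WZJUO' cursor=0
After op 2 (end): buf='WZJUO' cursor=5
After op 3 (right): buf='WZJUO' cursor=5
After op 4 (delete): buf='WZJUO' cursor=5
After op 5 (home): buf='WZJUO' cursor=0
After op 6 (insert('E')): buf='EWZJUO' cursor=1
After op 7 (undo): buf='WZJUO' cursor=0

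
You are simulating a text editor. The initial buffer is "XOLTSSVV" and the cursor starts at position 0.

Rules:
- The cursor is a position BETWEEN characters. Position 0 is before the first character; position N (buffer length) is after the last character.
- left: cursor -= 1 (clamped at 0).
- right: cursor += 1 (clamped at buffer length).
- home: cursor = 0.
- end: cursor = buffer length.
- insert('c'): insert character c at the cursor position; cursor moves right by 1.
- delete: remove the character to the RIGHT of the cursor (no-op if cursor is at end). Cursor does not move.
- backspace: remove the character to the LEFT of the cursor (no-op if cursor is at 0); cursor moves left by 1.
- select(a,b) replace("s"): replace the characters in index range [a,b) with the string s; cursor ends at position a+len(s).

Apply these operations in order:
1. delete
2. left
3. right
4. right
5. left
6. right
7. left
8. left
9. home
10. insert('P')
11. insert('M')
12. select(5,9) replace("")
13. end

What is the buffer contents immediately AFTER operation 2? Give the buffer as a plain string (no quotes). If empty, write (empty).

Answer: OLTSSVV

Derivation:
After op 1 (delete): buf='OLTSSVV' cursor=0
After op 2 (left): buf='OLTSSVV' cursor=0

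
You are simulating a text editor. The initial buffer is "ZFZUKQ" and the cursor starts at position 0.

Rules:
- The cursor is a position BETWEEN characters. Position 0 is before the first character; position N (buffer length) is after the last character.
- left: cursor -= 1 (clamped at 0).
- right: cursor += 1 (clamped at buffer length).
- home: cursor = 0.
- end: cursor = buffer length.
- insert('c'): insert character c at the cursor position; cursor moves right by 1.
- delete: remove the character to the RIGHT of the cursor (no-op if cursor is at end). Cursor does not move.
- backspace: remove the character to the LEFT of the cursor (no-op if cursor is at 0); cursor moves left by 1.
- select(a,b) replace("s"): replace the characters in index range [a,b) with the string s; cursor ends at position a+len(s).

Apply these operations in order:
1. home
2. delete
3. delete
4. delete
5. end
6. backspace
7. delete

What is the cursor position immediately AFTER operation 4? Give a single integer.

After op 1 (home): buf='ZFZUKQ' cursor=0
After op 2 (delete): buf='FZUKQ' cursor=0
After op 3 (delete): buf='ZUKQ' cursor=0
After op 4 (delete): buf='UKQ' cursor=0

Answer: 0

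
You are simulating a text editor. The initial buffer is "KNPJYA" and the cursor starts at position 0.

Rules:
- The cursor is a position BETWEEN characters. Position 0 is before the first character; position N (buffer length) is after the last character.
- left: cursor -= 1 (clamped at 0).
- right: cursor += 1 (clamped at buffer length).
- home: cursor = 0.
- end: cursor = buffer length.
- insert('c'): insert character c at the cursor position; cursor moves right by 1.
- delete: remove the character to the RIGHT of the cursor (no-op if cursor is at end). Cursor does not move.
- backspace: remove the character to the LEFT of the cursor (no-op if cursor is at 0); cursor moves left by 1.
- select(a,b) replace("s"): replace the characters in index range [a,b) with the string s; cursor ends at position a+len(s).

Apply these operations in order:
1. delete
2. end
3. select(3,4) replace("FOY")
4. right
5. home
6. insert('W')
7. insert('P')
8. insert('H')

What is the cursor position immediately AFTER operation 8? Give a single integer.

Answer: 3

Derivation:
After op 1 (delete): buf='NPJYA' cursor=0
After op 2 (end): buf='NPJYA' cursor=5
After op 3 (select(3,4) replace("FOY")): buf='NPJFOYA' cursor=6
After op 4 (right): buf='NPJFOYA' cursor=7
After op 5 (home): buf='NPJFOYA' cursor=0
After op 6 (insert('W')): buf='WNPJFOYA' cursor=1
After op 7 (insert('P')): buf='WPNPJFOYA' cursor=2
After op 8 (insert('H')): buf='WPHNPJFOYA' cursor=3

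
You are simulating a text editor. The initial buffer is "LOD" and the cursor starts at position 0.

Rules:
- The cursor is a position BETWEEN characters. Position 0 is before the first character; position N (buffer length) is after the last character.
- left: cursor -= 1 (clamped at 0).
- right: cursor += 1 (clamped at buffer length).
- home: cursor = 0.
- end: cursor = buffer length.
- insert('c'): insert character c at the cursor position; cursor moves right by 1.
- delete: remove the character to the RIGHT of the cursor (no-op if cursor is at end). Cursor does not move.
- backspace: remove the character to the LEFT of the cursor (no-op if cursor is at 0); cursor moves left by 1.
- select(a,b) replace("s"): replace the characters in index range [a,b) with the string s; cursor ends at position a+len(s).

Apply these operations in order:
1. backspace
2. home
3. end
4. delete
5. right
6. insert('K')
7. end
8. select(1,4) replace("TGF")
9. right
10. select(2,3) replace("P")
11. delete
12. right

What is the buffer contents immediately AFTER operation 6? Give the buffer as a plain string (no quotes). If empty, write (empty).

Answer: LODK

Derivation:
After op 1 (backspace): buf='LOD' cursor=0
After op 2 (home): buf='LOD' cursor=0
After op 3 (end): buf='LOD' cursor=3
After op 4 (delete): buf='LOD' cursor=3
After op 5 (right): buf='LOD' cursor=3
After op 6 (insert('K')): buf='LODK' cursor=4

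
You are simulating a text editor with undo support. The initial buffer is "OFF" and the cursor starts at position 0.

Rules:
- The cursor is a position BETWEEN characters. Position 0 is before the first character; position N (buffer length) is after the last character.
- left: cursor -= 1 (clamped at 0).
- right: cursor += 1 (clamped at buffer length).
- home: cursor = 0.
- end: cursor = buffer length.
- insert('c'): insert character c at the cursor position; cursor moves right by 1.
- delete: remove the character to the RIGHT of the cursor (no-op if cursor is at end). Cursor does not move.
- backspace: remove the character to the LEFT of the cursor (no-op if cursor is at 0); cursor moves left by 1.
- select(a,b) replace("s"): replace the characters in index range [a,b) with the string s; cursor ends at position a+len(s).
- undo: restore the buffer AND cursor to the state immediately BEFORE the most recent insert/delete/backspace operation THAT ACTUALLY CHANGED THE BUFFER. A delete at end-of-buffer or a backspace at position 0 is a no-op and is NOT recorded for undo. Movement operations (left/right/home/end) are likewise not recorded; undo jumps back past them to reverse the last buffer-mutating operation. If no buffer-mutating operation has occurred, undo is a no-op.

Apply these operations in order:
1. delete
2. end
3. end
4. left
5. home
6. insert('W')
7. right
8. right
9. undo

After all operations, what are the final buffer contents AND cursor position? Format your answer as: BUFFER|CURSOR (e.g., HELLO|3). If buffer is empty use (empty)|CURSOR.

Answer: FF|0

Derivation:
After op 1 (delete): buf='FF' cursor=0
After op 2 (end): buf='FF' cursor=2
After op 3 (end): buf='FF' cursor=2
After op 4 (left): buf='FF' cursor=1
After op 5 (home): buf='FF' cursor=0
After op 6 (insert('W')): buf='WFF' cursor=1
After op 7 (right): buf='WFF' cursor=2
After op 8 (right): buf='WFF' cursor=3
After op 9 (undo): buf='FF' cursor=0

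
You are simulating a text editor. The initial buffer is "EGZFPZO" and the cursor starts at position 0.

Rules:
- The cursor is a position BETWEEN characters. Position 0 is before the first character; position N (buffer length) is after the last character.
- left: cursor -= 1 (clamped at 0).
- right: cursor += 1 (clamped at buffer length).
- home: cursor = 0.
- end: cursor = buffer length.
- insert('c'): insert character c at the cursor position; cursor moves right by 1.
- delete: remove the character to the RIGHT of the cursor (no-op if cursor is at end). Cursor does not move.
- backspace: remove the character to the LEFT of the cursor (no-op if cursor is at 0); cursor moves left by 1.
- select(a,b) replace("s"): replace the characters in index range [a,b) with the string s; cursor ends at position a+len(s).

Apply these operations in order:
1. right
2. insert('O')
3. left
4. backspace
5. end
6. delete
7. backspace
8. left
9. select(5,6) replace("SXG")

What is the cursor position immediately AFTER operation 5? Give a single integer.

Answer: 7

Derivation:
After op 1 (right): buf='EGZFPZO' cursor=1
After op 2 (insert('O')): buf='EOGZFPZO' cursor=2
After op 3 (left): buf='EOGZFPZO' cursor=1
After op 4 (backspace): buf='OGZFPZO' cursor=0
After op 5 (end): buf='OGZFPZO' cursor=7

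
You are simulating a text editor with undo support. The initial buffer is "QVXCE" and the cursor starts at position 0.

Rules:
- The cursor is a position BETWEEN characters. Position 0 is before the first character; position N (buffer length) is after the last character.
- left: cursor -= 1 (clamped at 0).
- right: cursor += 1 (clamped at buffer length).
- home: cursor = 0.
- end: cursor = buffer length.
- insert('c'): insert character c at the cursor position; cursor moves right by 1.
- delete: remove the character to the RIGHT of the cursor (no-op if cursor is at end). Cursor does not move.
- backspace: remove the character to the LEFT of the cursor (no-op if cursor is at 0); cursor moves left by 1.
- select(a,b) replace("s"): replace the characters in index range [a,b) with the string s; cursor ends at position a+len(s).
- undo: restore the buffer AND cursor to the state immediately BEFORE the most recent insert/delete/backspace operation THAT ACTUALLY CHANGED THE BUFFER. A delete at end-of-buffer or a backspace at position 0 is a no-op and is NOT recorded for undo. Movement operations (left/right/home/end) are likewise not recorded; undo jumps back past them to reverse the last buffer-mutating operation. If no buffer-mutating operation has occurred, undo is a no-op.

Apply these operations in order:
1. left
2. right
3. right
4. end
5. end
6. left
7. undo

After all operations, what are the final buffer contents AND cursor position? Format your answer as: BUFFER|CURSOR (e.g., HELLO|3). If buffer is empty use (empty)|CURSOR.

Answer: QVXCE|4

Derivation:
After op 1 (left): buf='QVXCE' cursor=0
After op 2 (right): buf='QVXCE' cursor=1
After op 3 (right): buf='QVXCE' cursor=2
After op 4 (end): buf='QVXCE' cursor=5
After op 5 (end): buf='QVXCE' cursor=5
After op 6 (left): buf='QVXCE' cursor=4
After op 7 (undo): buf='QVXCE' cursor=4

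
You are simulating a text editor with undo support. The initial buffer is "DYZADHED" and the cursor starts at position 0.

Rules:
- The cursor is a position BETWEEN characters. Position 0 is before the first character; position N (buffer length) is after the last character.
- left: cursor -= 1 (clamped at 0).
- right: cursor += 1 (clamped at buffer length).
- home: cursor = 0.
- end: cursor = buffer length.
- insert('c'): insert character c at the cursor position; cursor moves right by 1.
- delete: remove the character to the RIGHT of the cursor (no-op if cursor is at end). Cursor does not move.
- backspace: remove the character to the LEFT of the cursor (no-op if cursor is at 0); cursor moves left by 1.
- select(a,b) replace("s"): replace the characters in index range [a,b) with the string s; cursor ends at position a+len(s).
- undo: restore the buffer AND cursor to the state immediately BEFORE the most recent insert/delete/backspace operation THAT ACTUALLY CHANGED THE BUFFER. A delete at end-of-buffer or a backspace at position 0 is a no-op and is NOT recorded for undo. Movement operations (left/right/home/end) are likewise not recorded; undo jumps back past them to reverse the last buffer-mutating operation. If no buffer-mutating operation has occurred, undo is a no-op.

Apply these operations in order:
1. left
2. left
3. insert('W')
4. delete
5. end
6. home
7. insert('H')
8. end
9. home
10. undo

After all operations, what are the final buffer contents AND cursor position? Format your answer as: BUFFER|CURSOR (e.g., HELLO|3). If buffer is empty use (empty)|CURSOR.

After op 1 (left): buf='DYZADHED' cursor=0
After op 2 (left): buf='DYZADHED' cursor=0
After op 3 (insert('W')): buf='WDYZADHED' cursor=1
After op 4 (delete): buf='WYZADHED' cursor=1
After op 5 (end): buf='WYZADHED' cursor=8
After op 6 (home): buf='WYZADHED' cursor=0
After op 7 (insert('H')): buf='HWYZADHED' cursor=1
After op 8 (end): buf='HWYZADHED' cursor=9
After op 9 (home): buf='HWYZADHED' cursor=0
After op 10 (undo): buf='WYZADHED' cursor=0

Answer: WYZADHED|0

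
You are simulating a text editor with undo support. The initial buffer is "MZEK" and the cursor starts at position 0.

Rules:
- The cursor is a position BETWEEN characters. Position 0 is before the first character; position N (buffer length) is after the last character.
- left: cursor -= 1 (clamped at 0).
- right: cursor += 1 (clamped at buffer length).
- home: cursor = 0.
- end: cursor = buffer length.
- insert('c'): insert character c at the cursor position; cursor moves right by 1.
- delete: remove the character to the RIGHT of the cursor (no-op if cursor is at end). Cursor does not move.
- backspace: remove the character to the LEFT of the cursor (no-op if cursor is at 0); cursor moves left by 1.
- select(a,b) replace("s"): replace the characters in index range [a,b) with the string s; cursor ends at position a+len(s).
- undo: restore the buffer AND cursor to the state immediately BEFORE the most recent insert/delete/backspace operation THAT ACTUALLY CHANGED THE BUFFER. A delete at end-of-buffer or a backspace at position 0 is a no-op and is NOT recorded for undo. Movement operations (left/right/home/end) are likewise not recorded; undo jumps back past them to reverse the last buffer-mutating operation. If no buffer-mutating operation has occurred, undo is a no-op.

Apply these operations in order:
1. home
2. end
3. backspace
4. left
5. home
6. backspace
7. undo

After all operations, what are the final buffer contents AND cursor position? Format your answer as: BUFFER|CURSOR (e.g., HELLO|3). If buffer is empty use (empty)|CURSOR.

After op 1 (home): buf='MZEK' cursor=0
After op 2 (end): buf='MZEK' cursor=4
After op 3 (backspace): buf='MZE' cursor=3
After op 4 (left): buf='MZE' cursor=2
After op 5 (home): buf='MZE' cursor=0
After op 6 (backspace): buf='MZE' cursor=0
After op 7 (undo): buf='MZEK' cursor=4

Answer: MZEK|4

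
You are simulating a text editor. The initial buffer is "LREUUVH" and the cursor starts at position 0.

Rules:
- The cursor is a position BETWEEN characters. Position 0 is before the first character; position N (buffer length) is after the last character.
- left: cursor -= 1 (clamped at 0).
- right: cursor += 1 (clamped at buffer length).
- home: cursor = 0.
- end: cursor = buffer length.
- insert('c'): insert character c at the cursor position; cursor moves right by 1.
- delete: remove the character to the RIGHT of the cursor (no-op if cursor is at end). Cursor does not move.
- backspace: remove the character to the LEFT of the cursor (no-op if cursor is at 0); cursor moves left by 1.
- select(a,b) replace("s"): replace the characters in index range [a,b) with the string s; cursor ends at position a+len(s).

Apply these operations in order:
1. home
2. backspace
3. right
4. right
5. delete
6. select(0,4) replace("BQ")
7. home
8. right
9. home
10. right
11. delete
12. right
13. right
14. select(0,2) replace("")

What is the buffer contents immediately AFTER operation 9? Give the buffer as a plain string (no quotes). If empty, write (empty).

Answer: BQVH

Derivation:
After op 1 (home): buf='LREUUVH' cursor=0
After op 2 (backspace): buf='LREUUVH' cursor=0
After op 3 (right): buf='LREUUVH' cursor=1
After op 4 (right): buf='LREUUVH' cursor=2
After op 5 (delete): buf='LRUUVH' cursor=2
After op 6 (select(0,4) replace("BQ")): buf='BQVH' cursor=2
After op 7 (home): buf='BQVH' cursor=0
After op 8 (right): buf='BQVH' cursor=1
After op 9 (home): buf='BQVH' cursor=0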